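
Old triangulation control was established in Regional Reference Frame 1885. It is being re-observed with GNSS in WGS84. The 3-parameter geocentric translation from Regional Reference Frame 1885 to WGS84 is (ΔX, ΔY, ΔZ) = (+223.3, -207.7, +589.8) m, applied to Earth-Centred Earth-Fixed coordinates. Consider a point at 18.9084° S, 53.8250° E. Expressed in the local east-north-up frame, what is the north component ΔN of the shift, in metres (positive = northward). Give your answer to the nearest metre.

ΔN = 546 m

At φ = -18.9084°, λ = 53.8250°: sin φ = -0.324056, cos φ = 0.946038, sin λ = 0.807218, cos λ = 0.590254.
ΔN = −sin φ cos λ·ΔX − sin φ sin λ·ΔY + cos φ·ΔZ = −(-0.324056)(0.590254)(223.3) − (-0.324056)(0.807218)(-207.7) + (0.946038)(589.8) = 546.35 m.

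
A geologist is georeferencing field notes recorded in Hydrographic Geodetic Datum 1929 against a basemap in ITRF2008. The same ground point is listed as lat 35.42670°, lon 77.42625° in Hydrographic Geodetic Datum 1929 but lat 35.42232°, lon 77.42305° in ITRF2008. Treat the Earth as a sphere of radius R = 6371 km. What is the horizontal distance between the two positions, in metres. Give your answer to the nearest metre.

Δφ = 35.42232° − 35.42670° = -0.00438°; Δλ = 77.42305° − 77.42625° = -0.00320°.
1° along a meridian = πR/180 = 111195 m.
ΔN = Δφ × 111195 = -487.0 m; ΔE = Δλ × 111195 × cos(35.42670°) = -0.00320 × 111195 × 0.814858 = -289.9 m.
Distance = √(ΔE² + ΔN²) = √((-289.9)² + (-487.0)²) = 566.8 m.

567 m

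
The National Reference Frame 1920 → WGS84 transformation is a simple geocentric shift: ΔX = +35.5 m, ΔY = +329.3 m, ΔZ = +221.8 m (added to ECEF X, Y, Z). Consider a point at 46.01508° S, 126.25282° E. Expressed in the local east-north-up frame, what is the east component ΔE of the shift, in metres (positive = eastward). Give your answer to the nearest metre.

ΔE = -223 m

At φ = -46.01508°, λ = 126.25282°: sin φ = -0.719523, cos φ = 0.694469, sin λ = 0.806416, cos λ = -0.591349.
ΔE = −sin λ·ΔX + cos λ·ΔY = −(0.806416)·(35.5) + (-0.591349)·(329.3) = -223.36 m.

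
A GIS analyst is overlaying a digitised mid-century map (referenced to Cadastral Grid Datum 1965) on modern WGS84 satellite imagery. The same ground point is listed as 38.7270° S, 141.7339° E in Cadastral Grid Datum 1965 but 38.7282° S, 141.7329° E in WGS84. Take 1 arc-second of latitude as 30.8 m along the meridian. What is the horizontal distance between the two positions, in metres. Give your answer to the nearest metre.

Δφ = -38.7282° − -38.7270° = -0.0012°; Δλ = 141.7329° − 141.7339° = -0.0010°.
1° of latitude = 3600 × 30.80 = 110880 m.
ΔN = Δφ × 110880 = -133.1 m; ΔE = Δλ × 110880 × cos(-38.7270°) = -0.0010 × 110880 × 0.780136 = -86.5 m.
Distance = √(ΔE² + ΔN²) = √((-86.5)² + (-133.1)²) = 158.7 m.

159 m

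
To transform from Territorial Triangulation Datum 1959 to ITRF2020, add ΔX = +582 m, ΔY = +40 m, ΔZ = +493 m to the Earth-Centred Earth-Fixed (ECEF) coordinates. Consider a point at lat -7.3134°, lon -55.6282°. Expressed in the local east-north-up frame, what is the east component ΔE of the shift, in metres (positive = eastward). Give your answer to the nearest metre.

ΔE = 503 m

The local east axis at (φ, λ) is (−sin λ, cos λ, 0), so ΔE = −sin(-55.6282°)·582 + cos(-55.6282°)·40 = 502.96 m.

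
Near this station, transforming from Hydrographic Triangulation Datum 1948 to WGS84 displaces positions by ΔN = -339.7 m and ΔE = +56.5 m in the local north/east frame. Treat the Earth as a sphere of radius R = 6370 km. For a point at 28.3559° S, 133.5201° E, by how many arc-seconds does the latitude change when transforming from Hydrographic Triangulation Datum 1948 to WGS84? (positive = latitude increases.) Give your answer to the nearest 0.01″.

Δφ = -11.00″

On a sphere of radius R, 1 rad of latitude = R, so Δφ = ΔN / R = -339.7 / 6370000 = -5.3328e-05 rad = -11.000″.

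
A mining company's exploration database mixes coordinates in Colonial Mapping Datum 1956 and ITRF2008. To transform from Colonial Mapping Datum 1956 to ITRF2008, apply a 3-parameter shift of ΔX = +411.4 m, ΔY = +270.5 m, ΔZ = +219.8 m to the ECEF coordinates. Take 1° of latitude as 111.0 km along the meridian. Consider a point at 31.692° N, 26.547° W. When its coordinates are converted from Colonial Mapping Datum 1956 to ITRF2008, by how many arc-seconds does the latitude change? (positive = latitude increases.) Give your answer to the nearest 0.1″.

Δφ = 1.9″

sin φ = 0.525353, cos φ = 0.850884, sin λ = -0.446932, cos λ = 0.894568.
North component: ΔN = −sin φ cos λ·ΔX − sin φ sin λ·ΔY + cos φ·ΔZ = −(0.525353)(0.894568)(411.4) − (0.525353)(-0.446932)(270.5) + (0.850884)(219.8) = 57.19 m.
1° of latitude spans 111000 m, so Δφ = 57.19 / 111000 × 3600 = 1.855″.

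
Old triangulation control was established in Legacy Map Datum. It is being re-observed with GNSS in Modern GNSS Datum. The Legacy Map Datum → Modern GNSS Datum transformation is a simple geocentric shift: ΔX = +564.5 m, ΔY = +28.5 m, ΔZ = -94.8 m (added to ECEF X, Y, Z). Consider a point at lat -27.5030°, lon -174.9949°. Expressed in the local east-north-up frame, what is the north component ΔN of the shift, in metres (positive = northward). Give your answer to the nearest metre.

The local north axis is (−sin φ cos λ, −sin φ sin λ, cos φ), giving ΔN = -259.689 − 1.148 − 84.086 = -344.92 m.

ΔN = -345 m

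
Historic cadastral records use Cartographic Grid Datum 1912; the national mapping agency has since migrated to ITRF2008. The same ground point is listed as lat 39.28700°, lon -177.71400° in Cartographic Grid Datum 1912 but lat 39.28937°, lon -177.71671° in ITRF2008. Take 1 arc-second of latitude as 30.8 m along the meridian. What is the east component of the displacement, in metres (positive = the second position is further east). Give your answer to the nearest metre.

ΔE = -233 m

Δφ = 39.28937° − 39.28700° = +0.00237°; Δλ = -177.71671° − -177.71400° = -0.00271°.
1° of latitude = 3600 × 30.80 = 110880 m.
ΔN = Δφ × 110880 = 262.8 m; ΔE = Δλ × 110880 × cos(39.28700°) = -0.00271 × 110880 × 0.773984 = -232.6 m.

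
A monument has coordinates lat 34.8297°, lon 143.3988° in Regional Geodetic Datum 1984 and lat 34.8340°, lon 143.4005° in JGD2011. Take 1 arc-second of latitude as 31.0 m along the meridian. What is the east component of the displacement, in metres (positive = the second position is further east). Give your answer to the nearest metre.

ΔE = 156 m

Δφ = 34.8340° − 34.8297° = +0.0043°; Δλ = 143.4005° − 143.3988° = +0.0017°.
1° of latitude = 3600 × 31.00 = 111600 m.
ΔN = Δφ × 111600 = 479.9 m; ΔE = Δλ × 111600 × cos(34.8297°) = +0.0017 × 111600 × 0.820853 = 155.7 m.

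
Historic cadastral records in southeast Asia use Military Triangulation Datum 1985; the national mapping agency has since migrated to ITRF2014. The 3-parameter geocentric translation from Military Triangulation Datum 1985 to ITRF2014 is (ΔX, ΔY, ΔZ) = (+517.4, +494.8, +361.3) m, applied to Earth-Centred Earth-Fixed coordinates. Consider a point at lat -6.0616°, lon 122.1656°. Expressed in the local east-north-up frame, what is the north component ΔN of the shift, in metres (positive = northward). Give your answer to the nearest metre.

ΔN = 374 m

At φ = -6.0616°, λ = 122.1656°: sin φ = -0.105598, cos φ = 0.994409, sin λ = 0.846513, cos λ = -0.532368.
ΔN = −sin φ cos λ·ΔX − sin φ sin λ·ΔY + cos φ·ΔZ = −(-0.105598)(-0.532368)(517.4) − (-0.105598)(0.846513)(494.8) + (0.994409)(361.3) = 374.42 m.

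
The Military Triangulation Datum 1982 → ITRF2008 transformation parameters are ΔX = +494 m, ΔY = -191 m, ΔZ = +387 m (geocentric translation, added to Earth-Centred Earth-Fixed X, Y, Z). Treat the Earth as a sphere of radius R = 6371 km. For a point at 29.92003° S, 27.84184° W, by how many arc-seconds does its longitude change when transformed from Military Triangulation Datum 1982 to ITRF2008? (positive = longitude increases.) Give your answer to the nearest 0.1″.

Δλ = 2.3″

sin φ = -0.498791, cos φ = 0.866722, sin λ = -0.467032, cos λ = 0.884240.
East component: ΔE = −sin λ·ΔX + cos λ·ΔY = −(-0.467032)(494) + (0.884240)(-191) = 61.82 m.
1° of latitude spans πR/180 = 111195 m; at latitude φ, 1° of longitude spans that × cos φ = 96375.1 m, so Δλ = 61.82 / 96375.1 × 3600 = 2.309″.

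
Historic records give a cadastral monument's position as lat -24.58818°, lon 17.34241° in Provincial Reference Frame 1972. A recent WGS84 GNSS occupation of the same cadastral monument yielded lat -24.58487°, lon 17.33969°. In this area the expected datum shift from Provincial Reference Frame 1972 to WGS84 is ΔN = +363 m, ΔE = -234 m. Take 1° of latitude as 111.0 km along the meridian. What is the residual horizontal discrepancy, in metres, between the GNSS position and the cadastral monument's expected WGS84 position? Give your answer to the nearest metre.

41 m

Observed coordinate differences: Δφ = +0.00331°, Δλ = -0.00272°.
Converting to metres (1° lat = 111000 m, cos φ = 0.909322): observed ΔN = 367.4 m, observed ΔE = -274.5 m.
Subtracting the expected shift leaves a residual of 367.4 − (363) = 4.4 m north and -274.5 − (-234) = -40.5 m east.
Residual distance = √(4.4² + (-40.5)²) = 40.8 m.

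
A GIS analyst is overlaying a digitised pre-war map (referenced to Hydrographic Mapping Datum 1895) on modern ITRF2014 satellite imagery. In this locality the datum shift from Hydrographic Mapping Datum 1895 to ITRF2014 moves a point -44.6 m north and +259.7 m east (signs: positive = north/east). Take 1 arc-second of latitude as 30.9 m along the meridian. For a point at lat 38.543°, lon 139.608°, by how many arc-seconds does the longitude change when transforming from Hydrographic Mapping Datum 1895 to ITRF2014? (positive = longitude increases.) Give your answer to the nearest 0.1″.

At latitude 38.543°, cos φ = 0.782141.
1″ of longitude at this latitude = 30.90 × cos φ = 24.1681 m, so Δλ = 259.7 / 24.1681 = 10.746″.

Δλ = 10.7″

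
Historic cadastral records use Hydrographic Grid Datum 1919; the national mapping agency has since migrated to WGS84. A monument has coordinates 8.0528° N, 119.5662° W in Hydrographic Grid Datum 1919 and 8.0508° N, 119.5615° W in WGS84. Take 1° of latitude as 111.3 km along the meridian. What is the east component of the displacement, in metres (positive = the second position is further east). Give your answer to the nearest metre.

Δφ = 8.0508° − 8.0528° = -0.0020°; Δλ = -119.5615° − -119.5662° = +0.0047°.
ΔN = Δφ × 111300 = -222.6 m; ΔE = Δλ × 111300 × cos(8.0528°) = +0.0047 × 111300 × 0.990139 = 518.0 m.

ΔE = 518 m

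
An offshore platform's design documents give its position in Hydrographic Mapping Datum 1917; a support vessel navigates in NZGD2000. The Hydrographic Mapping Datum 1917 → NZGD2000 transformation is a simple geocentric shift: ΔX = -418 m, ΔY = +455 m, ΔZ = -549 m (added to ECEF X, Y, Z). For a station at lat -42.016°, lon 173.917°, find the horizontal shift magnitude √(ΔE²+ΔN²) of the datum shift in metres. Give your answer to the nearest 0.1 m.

The local east axis at (φ, λ) is (−sin λ, cos λ, 0), so ΔE = −sin(173.917°)·(-418) + cos(173.917°)·455 = -408.14 m.
The local north axis is (−sin φ cos λ, −sin φ sin λ, cos φ), giving ΔN = 278.208 + 32.273 − 407.884 = -97.40 m.
Horizontal magnitude = √(ΔE² + ΔN²) = √((-408.14)² + (-97.40)²) = 419.60 m.

419.6 m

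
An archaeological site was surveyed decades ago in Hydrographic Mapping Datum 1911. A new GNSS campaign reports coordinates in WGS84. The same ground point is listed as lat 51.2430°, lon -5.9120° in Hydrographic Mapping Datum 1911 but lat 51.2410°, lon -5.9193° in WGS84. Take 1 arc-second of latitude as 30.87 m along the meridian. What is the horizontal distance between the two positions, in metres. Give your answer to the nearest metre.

Δφ = 51.2410° − 51.2430° = -0.0020°; Δλ = -5.9193° − -5.9120° = -0.0073°.
1° of latitude = 3600 × 30.87 = 111132 m.
ΔN = Δφ × 111132 = -222.3 m; ΔE = Δλ × 111132 × cos(51.2430°) = -0.0073 × 111132 × 0.626019 = -507.9 m.
Distance = √(ΔE² + ΔN²) = √((-507.9)² + (-222.3)²) = 554.4 m.

554 m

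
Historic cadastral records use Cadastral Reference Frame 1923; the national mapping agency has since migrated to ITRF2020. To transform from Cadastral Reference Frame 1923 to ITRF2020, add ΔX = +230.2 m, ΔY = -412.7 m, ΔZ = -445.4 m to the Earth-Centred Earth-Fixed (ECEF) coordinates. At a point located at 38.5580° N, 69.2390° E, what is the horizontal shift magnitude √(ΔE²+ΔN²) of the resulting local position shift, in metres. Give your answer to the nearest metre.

395 m

The local east axis at (φ, λ) is (−sin λ, cos λ, 0), so ΔE = −sin(69.2390°)·230.2 + cos(69.2390°)·(-412.7) = -361.54 m.
The local north axis is (−sin φ cos λ, −sin φ sin λ, cos φ), giving ΔN = -50.861 + 240.535 − 348.293 = -158.62 m.
Horizontal magnitude = √(ΔE² + ΔN²) = √((-361.54)² + (-158.62)²) = 394.81 m.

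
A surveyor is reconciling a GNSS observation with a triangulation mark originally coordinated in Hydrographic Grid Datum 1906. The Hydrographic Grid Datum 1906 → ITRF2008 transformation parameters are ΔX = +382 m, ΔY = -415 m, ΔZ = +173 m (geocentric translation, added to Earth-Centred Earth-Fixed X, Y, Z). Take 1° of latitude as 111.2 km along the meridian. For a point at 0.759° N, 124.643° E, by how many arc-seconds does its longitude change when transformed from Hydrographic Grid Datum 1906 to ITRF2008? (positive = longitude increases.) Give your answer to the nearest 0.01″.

sin φ = 0.013247, cos φ = 0.999912, sin λ = 0.822710, cos λ = -0.568461.
East component: ΔE = −sin λ·ΔX + cos λ·ΔY = −(0.822710)(382) + (-0.568461)(-415) = -78.36 m.
1° of latitude spans 111200 m; at latitude φ, 1° of longitude spans that × cos φ = 111190.2 m, so Δλ = -78.36 / 111190.2 × 3600 = -2.537″.

Δλ = -2.54″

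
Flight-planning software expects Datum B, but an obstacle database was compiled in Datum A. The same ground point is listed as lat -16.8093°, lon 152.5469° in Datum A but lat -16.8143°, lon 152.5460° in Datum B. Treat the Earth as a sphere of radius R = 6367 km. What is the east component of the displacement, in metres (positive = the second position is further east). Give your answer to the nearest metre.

Δφ = -16.8143° − -16.8093° = -0.0050°; Δλ = 152.5460° − 152.5469° = -0.0009°.
1° along a meridian = πR/180 = 111125 m.
ΔN = Δφ × 111125 = -555.6 m; ΔE = Δλ × 111125 × cos(-16.8093°) = -0.0009 × 111125 × 0.957273 = -95.7 m.

ΔE = -96 m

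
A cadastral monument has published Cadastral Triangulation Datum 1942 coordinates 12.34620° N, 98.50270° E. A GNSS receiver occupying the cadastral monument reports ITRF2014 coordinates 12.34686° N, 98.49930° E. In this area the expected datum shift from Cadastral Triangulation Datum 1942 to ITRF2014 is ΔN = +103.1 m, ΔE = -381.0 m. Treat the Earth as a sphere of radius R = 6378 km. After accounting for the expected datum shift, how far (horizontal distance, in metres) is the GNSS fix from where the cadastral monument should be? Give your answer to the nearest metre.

32 m

Observed coordinate differences: Δφ = +0.00066°, Δλ = -0.00340°.
Converting to metres (1° lat = 111317 m, cos φ = 0.976873): observed ΔN = 73.5 m, observed ΔE = -369.7 m.
Subtracting the expected shift leaves a residual of 73.5 − (103.1) = -29.6 m north and -369.7 − (-381.0) = 11.3 m east.
Residual distance = √((-29.6)² + 11.3²) = 31.7 m.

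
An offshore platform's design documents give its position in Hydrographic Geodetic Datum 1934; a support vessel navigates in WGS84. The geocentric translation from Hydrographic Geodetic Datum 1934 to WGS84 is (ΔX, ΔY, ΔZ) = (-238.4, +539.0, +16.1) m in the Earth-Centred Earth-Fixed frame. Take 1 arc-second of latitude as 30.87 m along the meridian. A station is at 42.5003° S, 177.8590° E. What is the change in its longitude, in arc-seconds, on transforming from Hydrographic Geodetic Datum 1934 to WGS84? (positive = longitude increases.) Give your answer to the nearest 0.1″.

sin φ = -0.675594, cos φ = 0.737274, sin λ = 0.037359, cos λ = -0.999302.
East component: ΔE = −sin λ·ΔX + cos λ·ΔY = −(0.037359)(-238.4) + (-0.999302)(539.0) = -529.72 m.
1° of latitude spans 3600 × 30.87 = 111132 m; at latitude φ, 1° of longitude spans that × cos φ = 81934.7 m, so Δλ = -529.72 / 81934.7 × 3600 = -23.274″.

Δλ = -23.3″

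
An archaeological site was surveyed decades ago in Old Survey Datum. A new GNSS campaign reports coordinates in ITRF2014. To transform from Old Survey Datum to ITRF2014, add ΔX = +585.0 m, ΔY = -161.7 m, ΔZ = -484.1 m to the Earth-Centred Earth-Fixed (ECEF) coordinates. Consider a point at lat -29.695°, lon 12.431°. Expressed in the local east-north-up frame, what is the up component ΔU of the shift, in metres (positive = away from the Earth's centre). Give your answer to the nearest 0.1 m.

At φ = -29.695°, λ = 12.431°: sin φ = -0.495383, cos φ = 0.868675, sin λ = 0.215264, cos λ = 0.976556.
ΔU = cos φ cos λ·ΔX + cos φ sin λ·ΔY + sin φ·ΔZ = (0.868675)(0.976556)(585.0) + (0.868675)(0.215264)(-161.7) + (-0.495383)(-484.1) = 705.84 m.

ΔU = 705.8 m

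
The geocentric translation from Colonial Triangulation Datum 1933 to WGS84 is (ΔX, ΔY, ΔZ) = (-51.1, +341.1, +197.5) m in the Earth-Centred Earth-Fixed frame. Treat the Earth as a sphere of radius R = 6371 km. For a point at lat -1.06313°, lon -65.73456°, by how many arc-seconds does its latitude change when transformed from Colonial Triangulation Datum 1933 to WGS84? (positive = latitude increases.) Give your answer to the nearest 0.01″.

Δφ = 6.19″

sin φ = -0.018554, cos φ = 0.999828, sin λ = -0.911651, cos λ = 0.410965.
North component: ΔN = −sin φ cos λ·ΔX − sin φ sin λ·ΔY + cos φ·ΔZ = −(-0.018554)(0.410965)(-51.1) − (-0.018554)(-0.911651)(341.1) + (0.999828)(197.5) = 191.31 m.
1° of latitude spans πR/180 = 111195 m, so Δφ = 191.31 / 111195 × 3600 = 6.194″.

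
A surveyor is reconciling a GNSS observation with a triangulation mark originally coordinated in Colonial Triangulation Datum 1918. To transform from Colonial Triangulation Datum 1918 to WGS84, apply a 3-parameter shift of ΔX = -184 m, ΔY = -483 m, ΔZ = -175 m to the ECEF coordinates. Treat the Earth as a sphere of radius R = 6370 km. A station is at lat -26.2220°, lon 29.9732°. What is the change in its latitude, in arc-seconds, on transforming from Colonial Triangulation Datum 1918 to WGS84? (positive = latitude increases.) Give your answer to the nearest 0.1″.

sin φ = -0.441850, cos φ = 0.897089, sin λ = 0.499595, cos λ = 0.866259.
North component: ΔN = −sin φ cos λ·ΔX − sin φ sin λ·ΔY + cos φ·ΔZ = −(-0.441850)(0.866259)(-184) − (-0.441850)(0.499595)(-483) + (0.897089)(-175) = -334.04 m.
1° of latitude spans πR/180 = 111177 m, so Δφ = -334.04 / 111177 × 3600 = -10.816″.

Δφ = -10.8″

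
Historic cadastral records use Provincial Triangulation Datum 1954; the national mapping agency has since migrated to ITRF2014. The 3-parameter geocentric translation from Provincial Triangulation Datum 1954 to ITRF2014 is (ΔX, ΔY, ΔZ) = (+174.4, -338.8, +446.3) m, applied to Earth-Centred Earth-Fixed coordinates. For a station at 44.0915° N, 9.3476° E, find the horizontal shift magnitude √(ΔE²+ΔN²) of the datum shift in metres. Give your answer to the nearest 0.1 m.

The local east axis at (φ, λ) is (−sin λ, cos λ, 0), so ΔE = −sin(9.3476°)·174.4 + cos(9.3476°)·(-338.8) = -362.63 m.
The local north axis is (−sin φ cos λ, −sin φ sin λ, cos φ), giving ΔN = -119.737 + 38.290 + 320.546 = 239.10 m.
Horizontal magnitude = √(ΔE² + ΔN²) = √((-362.63)² + 239.10²) = 434.36 m.

434.4 m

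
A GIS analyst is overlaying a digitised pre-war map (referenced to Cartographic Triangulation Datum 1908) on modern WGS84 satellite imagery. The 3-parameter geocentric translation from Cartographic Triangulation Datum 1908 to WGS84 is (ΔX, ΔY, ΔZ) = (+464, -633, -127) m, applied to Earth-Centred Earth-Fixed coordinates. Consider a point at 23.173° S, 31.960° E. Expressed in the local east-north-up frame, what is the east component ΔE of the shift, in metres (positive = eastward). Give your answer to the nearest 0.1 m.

The local east axis at (φ, λ) is (−sin λ, cos λ, 0), so ΔE = −sin(31.960°)·464 + cos(31.960°)·(-633) = -782.66 m.

ΔE = -782.7 m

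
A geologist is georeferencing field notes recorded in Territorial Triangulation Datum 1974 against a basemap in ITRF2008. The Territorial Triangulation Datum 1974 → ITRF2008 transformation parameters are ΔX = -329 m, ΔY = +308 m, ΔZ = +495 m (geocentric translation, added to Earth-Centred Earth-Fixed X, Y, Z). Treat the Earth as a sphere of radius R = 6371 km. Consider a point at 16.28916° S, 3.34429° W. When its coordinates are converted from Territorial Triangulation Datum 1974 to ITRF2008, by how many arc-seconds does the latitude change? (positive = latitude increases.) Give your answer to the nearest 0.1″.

sin φ = -0.280485, cos φ = 0.959858, sin λ = -0.058336, cos λ = 0.998297.
North component: ΔN = −sin φ cos λ·ΔX − sin φ sin λ·ΔY + cos φ·ΔZ = −(-0.280485)(0.998297)(-329) − (-0.280485)(-0.058336)(308) + (0.959858)(495) = 377.97 m.
1° of latitude spans πR/180 = 111195 m, so Δφ = 377.97 / 111195 × 3600 = 12.237″.

Δφ = 12.2″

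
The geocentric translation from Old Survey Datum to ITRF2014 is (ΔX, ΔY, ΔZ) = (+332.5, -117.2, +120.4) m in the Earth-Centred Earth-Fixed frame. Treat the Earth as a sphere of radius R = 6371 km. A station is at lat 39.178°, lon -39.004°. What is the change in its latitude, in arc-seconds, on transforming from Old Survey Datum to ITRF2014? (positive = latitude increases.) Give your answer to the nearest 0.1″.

sin φ = 0.631732, cos φ = 0.775187, sin λ = -0.629375, cos λ = 0.777102.
North component: ΔN = −sin φ cos λ·ΔX − sin φ sin λ·ΔY + cos φ·ΔZ = −(0.631732)(0.777102)(332.5) − (0.631732)(-0.629375)(-117.2) + (0.775187)(120.4) = -116.50 m.
1° of latitude spans πR/180 = 111195 m, so Δφ = -116.50 / 111195 × 3600 = -3.772″.

Δφ = -3.8″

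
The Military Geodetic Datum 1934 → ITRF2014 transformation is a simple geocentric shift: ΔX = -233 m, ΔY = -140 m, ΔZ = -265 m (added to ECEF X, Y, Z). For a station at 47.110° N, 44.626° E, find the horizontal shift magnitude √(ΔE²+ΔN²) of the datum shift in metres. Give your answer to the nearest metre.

At φ = 47.110°, λ = 44.626°: sin φ = 0.732662, cos φ = 0.680593, sin λ = 0.702476, cos λ = 0.711707.
ΔE = −sin λ·ΔX + cos λ·ΔY = −(0.702476)·(-233) + (0.711707)·(-140) = 64.04 m.
ΔN = −sin φ cos λ·ΔX − sin φ sin λ·ΔY + cos φ·ΔZ = −(0.732662)(0.711707)(-233) − (0.732662)(0.702476)(-140) + (0.680593)(-265) = 13.19 m.
Horizontal magnitude = √(ΔE² + ΔN²) = √(64.04² + 13.19²) = 65.38 m.

65 m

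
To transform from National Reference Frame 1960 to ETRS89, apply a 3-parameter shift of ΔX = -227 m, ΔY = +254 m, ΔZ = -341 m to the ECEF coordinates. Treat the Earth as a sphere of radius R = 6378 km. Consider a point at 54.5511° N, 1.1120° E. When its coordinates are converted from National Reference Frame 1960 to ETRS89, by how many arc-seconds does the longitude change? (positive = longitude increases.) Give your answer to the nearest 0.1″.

sin φ = 0.814633, cos φ = 0.579977, sin λ = 0.019407, cos λ = 0.999812.
East component: ΔE = −sin λ·ΔX + cos λ·ΔY = −(0.019407)(-227) + (0.999812)(254) = 258.36 m.
1° of latitude spans πR/180 = 111317 m; at latitude φ, 1° of longitude spans that × cos φ = 64561.3 m, so Δλ = 258.36 / 64561.3 × 3600 = 14.406″.

Δλ = 14.4″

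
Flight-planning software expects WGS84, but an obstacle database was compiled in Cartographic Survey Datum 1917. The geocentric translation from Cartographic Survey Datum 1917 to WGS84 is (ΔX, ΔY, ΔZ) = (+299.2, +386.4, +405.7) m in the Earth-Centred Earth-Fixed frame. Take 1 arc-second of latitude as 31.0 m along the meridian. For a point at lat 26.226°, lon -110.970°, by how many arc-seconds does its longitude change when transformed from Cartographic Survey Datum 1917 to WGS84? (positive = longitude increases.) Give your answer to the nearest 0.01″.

Δλ = 5.07″

sin φ = 0.441913, cos φ = 0.897058, sin λ = -0.933768, cos λ = -0.357879.
East component: ΔE = −sin λ·ΔX + cos λ·ΔY = −(-0.933768)(299.2) + (-0.357879)(386.4) = 141.10 m.
1° of latitude spans 3600 × 31.00 = 111600 m; at latitude φ, 1° of longitude spans that × cos φ = 100111.7 m, so Δλ = 141.10 / 100111.7 × 3600 = 5.074″.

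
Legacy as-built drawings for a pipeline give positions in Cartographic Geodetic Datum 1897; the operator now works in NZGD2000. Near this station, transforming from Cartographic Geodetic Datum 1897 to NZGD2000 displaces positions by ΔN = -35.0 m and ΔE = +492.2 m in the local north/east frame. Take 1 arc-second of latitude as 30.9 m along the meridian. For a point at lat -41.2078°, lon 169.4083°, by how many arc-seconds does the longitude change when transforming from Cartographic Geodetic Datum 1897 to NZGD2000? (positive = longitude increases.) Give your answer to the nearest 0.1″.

At latitude -41.2078°, cos φ = 0.752325.
1″ of longitude at this latitude = 30.90 × cos φ = 23.2468 m, so Δλ = 492.2 / 23.2468 = 21.173″.

Δλ = 21.2″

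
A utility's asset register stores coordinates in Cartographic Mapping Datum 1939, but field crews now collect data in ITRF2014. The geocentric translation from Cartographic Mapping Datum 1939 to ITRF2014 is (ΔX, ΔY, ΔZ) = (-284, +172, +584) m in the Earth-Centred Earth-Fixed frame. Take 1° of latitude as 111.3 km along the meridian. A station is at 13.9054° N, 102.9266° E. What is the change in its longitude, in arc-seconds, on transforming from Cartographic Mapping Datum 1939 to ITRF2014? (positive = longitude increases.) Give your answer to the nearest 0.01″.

sin φ = 0.240320, cos φ = 0.970694, sin λ = 0.974657, cos λ = -0.223703.
East component: ΔE = −sin λ·ΔX + cos λ·ΔY = −(0.974657)(-284) + (-0.223703)(172) = 238.33 m.
1° of latitude spans 111300 m; at latitude φ, 1° of longitude spans that × cos φ = 108038.2 m, so Δλ = 238.33 / 108038.2 × 3600 = 7.941″.

Δλ = 7.94″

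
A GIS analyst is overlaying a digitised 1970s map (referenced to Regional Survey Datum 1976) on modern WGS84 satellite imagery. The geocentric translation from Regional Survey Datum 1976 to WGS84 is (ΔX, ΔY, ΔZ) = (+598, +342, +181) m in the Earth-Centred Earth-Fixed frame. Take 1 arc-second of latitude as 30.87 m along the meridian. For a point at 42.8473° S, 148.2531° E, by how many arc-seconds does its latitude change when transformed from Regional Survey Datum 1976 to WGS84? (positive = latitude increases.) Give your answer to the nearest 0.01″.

sin φ = -0.680047, cos φ = 0.733169, sin λ = 0.526168, cos λ = -0.850381.
North component: ΔN = −sin φ cos λ·ΔX − sin φ sin λ·ΔY + cos φ·ΔZ = −(-0.680047)(-0.850381)(598) − (-0.680047)(0.526168)(342) + (0.733169)(181) = -90.75 m.
1° of latitude spans 3600 × 30.87 = 111132 m, so Δφ = -90.75 / 111132 × 3600 = -2.940″.

Δφ = -2.94″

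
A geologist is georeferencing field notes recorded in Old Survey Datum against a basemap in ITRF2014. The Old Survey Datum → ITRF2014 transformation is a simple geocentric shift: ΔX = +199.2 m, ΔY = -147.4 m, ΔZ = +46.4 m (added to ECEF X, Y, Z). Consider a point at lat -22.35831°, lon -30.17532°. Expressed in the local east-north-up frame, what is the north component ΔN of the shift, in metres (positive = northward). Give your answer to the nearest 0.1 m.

ΔN = 136.6 m

At φ = -22.35831°, λ = -30.17532°: sin φ = -0.380398, cos φ = 0.924823, sin λ = -0.502648, cos λ = 0.864491.
ΔN = −sin φ cos λ·ΔX − sin φ sin λ·ΔY + cos φ·ΔZ = −(-0.380398)(0.864491)(199.2) − (-0.380398)(-0.502648)(-147.4) + (0.924823)(46.4) = 136.60 m.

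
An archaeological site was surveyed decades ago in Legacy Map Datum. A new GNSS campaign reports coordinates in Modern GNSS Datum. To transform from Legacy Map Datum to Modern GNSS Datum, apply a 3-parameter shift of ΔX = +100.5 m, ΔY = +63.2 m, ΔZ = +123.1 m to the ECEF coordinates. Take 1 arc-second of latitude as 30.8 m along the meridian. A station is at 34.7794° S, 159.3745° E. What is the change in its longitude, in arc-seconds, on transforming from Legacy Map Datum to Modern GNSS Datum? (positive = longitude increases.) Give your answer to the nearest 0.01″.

Δλ = -3.74″

sin φ = -0.570418, cos φ = 0.821354, sin λ = 0.352258, cos λ = -0.935903.
East component: ΔE = −sin λ·ΔX + cos λ·ΔY = −(0.352258)(100.5) + (-0.935903)(63.2) = -94.55 m.
1° of latitude spans 3600 × 30.80 = 110880 m; at latitude φ, 1° of longitude spans that × cos φ = 91071.8 m, so Δλ = -94.55 / 91071.8 × 3600 = -3.738″.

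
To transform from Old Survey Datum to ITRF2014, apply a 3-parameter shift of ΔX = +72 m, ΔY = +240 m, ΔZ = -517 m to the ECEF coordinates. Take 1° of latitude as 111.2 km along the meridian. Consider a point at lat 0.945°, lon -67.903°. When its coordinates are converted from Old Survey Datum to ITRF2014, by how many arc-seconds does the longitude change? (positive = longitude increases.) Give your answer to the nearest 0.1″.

Δλ = 5.1″

sin φ = 0.016493, cos φ = 0.999864, sin λ = -0.926548, cos λ = 0.376176.
East component: ΔE = −sin λ·ΔX + cos λ·ΔY = −(-0.926548)(72) + (0.376176)(240) = 156.99 m.
1° of latitude spans 111200 m; at latitude φ, 1° of longitude spans that × cos φ = 111184.9 m, so Δλ = 156.99 / 111184.9 × 3600 = 5.083″.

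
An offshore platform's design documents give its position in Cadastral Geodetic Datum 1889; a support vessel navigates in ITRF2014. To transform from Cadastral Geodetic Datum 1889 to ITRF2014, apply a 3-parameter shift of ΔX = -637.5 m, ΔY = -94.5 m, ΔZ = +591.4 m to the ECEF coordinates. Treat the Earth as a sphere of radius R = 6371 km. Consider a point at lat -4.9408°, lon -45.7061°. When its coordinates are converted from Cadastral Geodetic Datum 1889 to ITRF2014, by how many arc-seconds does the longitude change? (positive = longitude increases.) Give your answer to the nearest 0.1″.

sin φ = -0.086126, cos φ = 0.996284, sin λ = -0.715767, cos λ = 0.698339.
East component: ΔE = −sin λ·ΔX + cos λ·ΔY = −(-0.715767)(-637.5) + (0.698339)(-94.5) = -522.29 m.
1° of latitude spans πR/180 = 111195 m; at latitude φ, 1° of longitude spans that × cos φ = 110781.8 m, so Δλ = -522.29 / 110781.8 × 3600 = -16.973″.

Δλ = -17.0″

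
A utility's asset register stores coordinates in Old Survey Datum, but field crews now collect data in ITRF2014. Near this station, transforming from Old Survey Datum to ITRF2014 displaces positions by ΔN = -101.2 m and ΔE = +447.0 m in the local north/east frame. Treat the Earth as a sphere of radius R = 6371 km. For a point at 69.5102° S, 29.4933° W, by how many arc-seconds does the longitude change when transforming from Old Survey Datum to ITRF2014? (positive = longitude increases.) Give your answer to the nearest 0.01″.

At latitude -69.5102°, cos φ = 0.350041.
One radian of longitude at latitude φ spans R cos φ, so Δλ = ΔE / (R cos φ) = 447.0 / (6371000 × 0.350041) = 2.0044e-04 rad = 41.343″.

Δλ = 41.34″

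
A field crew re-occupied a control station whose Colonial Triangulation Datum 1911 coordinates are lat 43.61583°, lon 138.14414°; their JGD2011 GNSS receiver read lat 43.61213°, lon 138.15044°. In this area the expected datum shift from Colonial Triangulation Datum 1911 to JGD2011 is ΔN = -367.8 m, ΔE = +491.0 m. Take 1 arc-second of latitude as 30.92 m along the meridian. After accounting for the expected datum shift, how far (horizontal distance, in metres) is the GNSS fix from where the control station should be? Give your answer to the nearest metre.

47 m

Observed coordinate differences: Δφ = -0.00370°, Δλ = +0.00630°.
Converting to metres (1° lat = 111312 m, cos φ = 0.723981): observed ΔN = -411.9 m, observed ΔE = 507.7 m.
Subtracting the expected shift leaves a residual of -411.9 − (-367.8) = -44.1 m north and 507.7 − (491.0) = 16.7 m east.
Residual distance = √((-44.1)² + 16.7²) = 47.1 m.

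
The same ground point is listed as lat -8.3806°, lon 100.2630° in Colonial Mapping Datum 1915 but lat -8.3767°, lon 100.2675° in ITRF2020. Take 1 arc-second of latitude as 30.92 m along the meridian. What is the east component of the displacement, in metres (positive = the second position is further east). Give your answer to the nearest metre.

Δφ = -8.3767° − -8.3806° = +0.0039°; Δλ = 100.2675° − 100.2630° = +0.0045°.
1° of latitude = 3600 × 30.92 = 111312 m.
ΔN = Δφ × 111312 = 434.1 m; ΔE = Δλ × 111312 × cos(-8.3806°) = +0.0045 × 111312 × 0.989322 = 495.6 m.

ΔE = 496 m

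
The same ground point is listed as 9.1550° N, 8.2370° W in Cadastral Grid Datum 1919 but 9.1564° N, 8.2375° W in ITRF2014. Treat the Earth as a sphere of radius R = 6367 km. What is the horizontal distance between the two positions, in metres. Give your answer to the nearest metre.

165 m

Δφ = 9.1564° − 9.1550° = +0.0014°; Δλ = -8.2375° − -8.2370° = -0.0005°.
1° along a meridian = πR/180 = 111125 m.
ΔN = Δφ × 111125 = 155.6 m; ΔE = Δλ × 111125 × cos(9.1550°) = -0.0005 × 111125 × 0.987262 = -54.9 m.
Distance = √(ΔE² + ΔN²) = √((-54.9)² + 155.6²) = 165.0 m.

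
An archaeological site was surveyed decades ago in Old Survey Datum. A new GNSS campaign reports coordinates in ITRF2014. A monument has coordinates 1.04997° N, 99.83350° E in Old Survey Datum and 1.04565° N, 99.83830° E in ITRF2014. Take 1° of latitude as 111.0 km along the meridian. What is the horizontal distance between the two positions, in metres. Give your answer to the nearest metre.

717 m

Δφ = 1.04565° − 1.04997° = -0.00432°; Δλ = 99.83830° − 99.83350° = +0.00480°.
ΔN = Δφ × 111000 = -479.5 m; ΔE = Δλ × 111000 × cos(1.04997°) = +0.00480 × 111000 × 0.999832 = 532.7 m.
Distance = √(ΔE² + ΔN²) = √(532.7² + (-479.5)²) = 716.7 m.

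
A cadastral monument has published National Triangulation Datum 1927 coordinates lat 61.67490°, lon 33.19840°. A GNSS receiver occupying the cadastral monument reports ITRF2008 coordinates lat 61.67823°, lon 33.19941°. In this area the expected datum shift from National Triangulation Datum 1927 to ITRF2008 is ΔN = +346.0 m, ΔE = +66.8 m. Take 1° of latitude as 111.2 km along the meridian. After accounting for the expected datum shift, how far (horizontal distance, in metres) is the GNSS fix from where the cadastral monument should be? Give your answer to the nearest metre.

Observed coordinate differences: Δφ = +0.00333°, Δλ = +0.00101°.
Converting to metres (1° lat = 111200 m, cos φ = 0.474474): observed ΔN = 370.3 m, observed ΔE = 53.3 m.
Subtracting the expected shift leaves a residual of 370.3 − (346.0) = 24.3 m north and 53.3 − (66.8) = -13.5 m east.
Residual distance = √(24.3² + (-13.5)²) = 27.8 m.

28 m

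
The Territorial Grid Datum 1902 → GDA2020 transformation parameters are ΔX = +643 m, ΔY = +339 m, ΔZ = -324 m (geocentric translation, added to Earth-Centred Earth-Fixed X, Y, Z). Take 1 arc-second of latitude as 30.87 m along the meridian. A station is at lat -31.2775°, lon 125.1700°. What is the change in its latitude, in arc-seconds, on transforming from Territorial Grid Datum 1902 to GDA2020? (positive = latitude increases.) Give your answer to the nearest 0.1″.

Δφ = -10.5″

sin φ = -0.519184, cos φ = 0.854663, sin λ = 0.817447, cos λ = -0.576004.
North component: ΔN = −sin φ cos λ·ΔX − sin φ sin λ·ΔY + cos φ·ΔZ = −(-0.519184)(-0.576004)(643) − (-0.519184)(0.817447)(339) + (0.854663)(-324) = -325.33 m.
1° of latitude spans 3600 × 30.87 = 111132 m, so Δφ = -325.33 / 111132 × 3600 = -10.539″.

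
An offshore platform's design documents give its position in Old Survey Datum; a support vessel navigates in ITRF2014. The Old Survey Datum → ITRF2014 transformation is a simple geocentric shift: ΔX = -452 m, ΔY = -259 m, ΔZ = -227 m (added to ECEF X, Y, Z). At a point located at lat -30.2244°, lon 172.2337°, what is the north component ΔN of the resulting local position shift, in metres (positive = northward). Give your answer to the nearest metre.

The local north axis is (−sin φ cos λ, −sin φ sin λ, cos φ), giving ΔN = 225.444 − 17.618 − 196.142 = 11.68 m.

ΔN = 12 m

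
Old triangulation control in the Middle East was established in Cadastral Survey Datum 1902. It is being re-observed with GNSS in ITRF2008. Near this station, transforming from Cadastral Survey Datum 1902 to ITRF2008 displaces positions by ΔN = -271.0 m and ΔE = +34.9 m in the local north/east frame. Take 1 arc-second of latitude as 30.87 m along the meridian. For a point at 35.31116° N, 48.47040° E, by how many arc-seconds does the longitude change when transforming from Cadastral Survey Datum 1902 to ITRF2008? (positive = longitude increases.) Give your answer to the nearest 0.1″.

Δλ = 1.4″

At latitude 35.31116°, cos φ = 0.816025.
1″ of longitude at this latitude = 30.87 × cos φ = 25.1907 m, so Δλ = 34.9 / 25.1907 = 1.385″.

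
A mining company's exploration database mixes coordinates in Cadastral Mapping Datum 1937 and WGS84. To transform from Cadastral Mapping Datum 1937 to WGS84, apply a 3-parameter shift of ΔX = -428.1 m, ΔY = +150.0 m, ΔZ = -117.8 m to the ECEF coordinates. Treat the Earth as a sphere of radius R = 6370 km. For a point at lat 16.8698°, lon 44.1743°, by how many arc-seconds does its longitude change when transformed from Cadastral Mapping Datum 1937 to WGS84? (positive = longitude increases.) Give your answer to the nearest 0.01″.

Δλ = 13.73″

sin φ = 0.290198, cos φ = 0.956967, sin λ = 0.696843, cos λ = 0.717223.
East component: ΔE = −sin λ·ΔX + cos λ·ΔY = −(0.696843)(-428.1) + (0.717223)(150.0) = 405.90 m.
1° of latitude spans πR/180 = 111177 m; at latitude φ, 1° of longitude spans that × cos φ = 106393.1 m, so Δλ = 405.90 / 106393.1 × 3600 = 13.734″.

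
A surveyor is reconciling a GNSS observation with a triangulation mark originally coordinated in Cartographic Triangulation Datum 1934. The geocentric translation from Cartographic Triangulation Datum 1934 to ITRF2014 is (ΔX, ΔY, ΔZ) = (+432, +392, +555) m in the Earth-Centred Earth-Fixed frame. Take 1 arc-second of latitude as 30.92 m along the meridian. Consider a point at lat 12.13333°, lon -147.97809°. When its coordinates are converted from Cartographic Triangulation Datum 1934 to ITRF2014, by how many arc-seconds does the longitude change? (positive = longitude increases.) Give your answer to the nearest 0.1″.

Δλ = -3.4″

sin φ = 0.210187, cos φ = 0.977661, sin λ = -0.530244, cos λ = -0.847845.
East component: ΔE = −sin λ·ΔX + cos λ·ΔY = −(-0.530244)(432) + (-0.847845)(392) = -103.29 m.
1° of latitude spans 3600 × 30.92 = 111312 m; at latitude φ, 1° of longitude spans that × cos φ = 108825.4 m, so Δλ = -103.29 / 108825.4 × 3600 = -3.417″.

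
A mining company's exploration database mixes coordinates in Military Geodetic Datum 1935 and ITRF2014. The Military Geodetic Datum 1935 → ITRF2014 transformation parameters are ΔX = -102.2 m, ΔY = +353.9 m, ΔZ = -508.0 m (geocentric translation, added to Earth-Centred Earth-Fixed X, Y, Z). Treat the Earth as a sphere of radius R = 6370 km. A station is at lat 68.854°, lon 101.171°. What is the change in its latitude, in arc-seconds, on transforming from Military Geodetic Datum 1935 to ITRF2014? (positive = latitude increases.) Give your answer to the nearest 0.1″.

Δφ = -17.0″

sin φ = 0.932664, cos φ = 0.360746, sin λ = 0.981053, cos λ = -0.193738.
North component: ΔN = −sin φ cos λ·ΔX − sin φ sin λ·ΔY + cos φ·ΔZ = −(0.932664)(-0.193738)(-102.2) − (0.932664)(0.981053)(353.9) + (0.360746)(-508.0) = -525.54 m.
1° of latitude spans πR/180 = 111177 m, so Δφ = -525.54 / 111177 × 3600 = -17.017″.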